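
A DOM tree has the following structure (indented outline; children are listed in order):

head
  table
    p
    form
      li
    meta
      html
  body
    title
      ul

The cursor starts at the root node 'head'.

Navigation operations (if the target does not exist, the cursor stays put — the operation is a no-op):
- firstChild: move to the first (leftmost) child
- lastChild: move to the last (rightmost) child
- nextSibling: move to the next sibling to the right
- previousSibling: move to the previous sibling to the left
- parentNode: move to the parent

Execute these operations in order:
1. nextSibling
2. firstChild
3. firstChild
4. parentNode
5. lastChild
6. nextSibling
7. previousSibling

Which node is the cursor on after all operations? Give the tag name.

Answer: form

Derivation:
After 1 (nextSibling): head (no-op, stayed)
After 2 (firstChild): table
After 3 (firstChild): p
After 4 (parentNode): table
After 5 (lastChild): meta
After 6 (nextSibling): meta (no-op, stayed)
After 7 (previousSibling): form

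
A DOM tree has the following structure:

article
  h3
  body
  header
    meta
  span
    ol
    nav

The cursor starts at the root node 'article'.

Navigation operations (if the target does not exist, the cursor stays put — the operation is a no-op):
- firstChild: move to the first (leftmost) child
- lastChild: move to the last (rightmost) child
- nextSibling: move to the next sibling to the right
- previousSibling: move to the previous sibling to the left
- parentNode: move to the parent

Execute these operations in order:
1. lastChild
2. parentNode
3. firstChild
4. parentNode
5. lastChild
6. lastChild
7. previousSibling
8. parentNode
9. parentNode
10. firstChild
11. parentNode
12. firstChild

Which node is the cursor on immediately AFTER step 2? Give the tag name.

Answer: article

Derivation:
After 1 (lastChild): span
After 2 (parentNode): article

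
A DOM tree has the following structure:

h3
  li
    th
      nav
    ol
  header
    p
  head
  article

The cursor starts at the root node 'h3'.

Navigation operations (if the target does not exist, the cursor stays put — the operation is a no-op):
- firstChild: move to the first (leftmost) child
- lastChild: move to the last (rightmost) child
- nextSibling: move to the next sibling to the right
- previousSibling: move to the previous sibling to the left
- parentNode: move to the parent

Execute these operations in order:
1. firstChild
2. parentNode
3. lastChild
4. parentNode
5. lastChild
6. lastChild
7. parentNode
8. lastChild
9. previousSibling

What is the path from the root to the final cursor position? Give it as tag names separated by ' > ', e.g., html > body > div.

After 1 (firstChild): li
After 2 (parentNode): h3
After 3 (lastChild): article
After 4 (parentNode): h3
After 5 (lastChild): article
After 6 (lastChild): article (no-op, stayed)
After 7 (parentNode): h3
After 8 (lastChild): article
After 9 (previousSibling): head

Answer: h3 > head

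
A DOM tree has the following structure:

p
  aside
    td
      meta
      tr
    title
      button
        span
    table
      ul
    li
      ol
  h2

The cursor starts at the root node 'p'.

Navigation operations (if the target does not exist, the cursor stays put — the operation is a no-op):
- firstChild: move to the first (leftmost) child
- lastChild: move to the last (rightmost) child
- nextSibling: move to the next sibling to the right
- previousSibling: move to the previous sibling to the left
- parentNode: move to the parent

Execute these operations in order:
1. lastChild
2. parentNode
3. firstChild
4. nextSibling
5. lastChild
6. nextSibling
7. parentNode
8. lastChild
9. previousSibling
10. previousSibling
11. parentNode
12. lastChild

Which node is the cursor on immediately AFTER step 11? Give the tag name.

Answer: p

Derivation:
After 1 (lastChild): h2
After 2 (parentNode): p
After 3 (firstChild): aside
After 4 (nextSibling): h2
After 5 (lastChild): h2 (no-op, stayed)
After 6 (nextSibling): h2 (no-op, stayed)
After 7 (parentNode): p
After 8 (lastChild): h2
After 9 (previousSibling): aside
After 10 (previousSibling): aside (no-op, stayed)
After 11 (parentNode): p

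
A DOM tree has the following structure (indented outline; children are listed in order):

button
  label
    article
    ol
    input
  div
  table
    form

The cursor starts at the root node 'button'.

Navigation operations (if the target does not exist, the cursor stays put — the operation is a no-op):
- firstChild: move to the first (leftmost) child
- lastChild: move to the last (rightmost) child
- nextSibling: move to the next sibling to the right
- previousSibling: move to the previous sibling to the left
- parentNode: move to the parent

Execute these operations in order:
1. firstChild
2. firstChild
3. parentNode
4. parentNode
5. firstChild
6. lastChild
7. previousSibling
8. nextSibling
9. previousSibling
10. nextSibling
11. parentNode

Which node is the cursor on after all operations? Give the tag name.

After 1 (firstChild): label
After 2 (firstChild): article
After 3 (parentNode): label
After 4 (parentNode): button
After 5 (firstChild): label
After 6 (lastChild): input
After 7 (previousSibling): ol
After 8 (nextSibling): input
After 9 (previousSibling): ol
After 10 (nextSibling): input
After 11 (parentNode): label

Answer: label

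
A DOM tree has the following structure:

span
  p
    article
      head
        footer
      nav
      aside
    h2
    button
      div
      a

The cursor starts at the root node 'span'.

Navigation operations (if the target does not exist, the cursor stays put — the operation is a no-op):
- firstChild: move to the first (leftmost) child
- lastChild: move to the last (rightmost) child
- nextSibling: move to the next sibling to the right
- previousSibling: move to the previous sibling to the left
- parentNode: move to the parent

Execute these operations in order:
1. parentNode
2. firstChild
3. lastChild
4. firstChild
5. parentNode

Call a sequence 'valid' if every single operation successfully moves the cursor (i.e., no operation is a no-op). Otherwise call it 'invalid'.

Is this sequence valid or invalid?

After 1 (parentNode): span (no-op, stayed)
After 2 (firstChild): p
After 3 (lastChild): button
After 4 (firstChild): div
After 5 (parentNode): button

Answer: invalid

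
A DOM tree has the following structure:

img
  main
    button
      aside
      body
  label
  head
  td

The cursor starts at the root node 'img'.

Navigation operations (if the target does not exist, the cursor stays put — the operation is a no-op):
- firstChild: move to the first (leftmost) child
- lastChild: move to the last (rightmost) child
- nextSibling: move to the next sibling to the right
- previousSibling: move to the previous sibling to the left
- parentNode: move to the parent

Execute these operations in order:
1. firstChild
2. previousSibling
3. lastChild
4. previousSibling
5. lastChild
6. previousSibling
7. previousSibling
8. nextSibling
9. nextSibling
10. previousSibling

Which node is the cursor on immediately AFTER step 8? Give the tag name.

After 1 (firstChild): main
After 2 (previousSibling): main (no-op, stayed)
After 3 (lastChild): button
After 4 (previousSibling): button (no-op, stayed)
After 5 (lastChild): body
After 6 (previousSibling): aside
After 7 (previousSibling): aside (no-op, stayed)
After 8 (nextSibling): body

Answer: body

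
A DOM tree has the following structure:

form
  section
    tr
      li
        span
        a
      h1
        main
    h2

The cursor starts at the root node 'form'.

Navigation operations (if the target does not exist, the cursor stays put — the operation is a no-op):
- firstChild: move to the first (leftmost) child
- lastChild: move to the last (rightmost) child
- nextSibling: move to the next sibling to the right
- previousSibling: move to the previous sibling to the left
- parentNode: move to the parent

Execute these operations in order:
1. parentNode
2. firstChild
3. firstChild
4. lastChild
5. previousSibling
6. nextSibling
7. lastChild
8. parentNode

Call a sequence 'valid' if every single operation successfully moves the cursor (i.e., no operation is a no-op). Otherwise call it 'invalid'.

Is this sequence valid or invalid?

After 1 (parentNode): form (no-op, stayed)
After 2 (firstChild): section
After 3 (firstChild): tr
After 4 (lastChild): h1
After 5 (previousSibling): li
After 6 (nextSibling): h1
After 7 (lastChild): main
After 8 (parentNode): h1

Answer: invalid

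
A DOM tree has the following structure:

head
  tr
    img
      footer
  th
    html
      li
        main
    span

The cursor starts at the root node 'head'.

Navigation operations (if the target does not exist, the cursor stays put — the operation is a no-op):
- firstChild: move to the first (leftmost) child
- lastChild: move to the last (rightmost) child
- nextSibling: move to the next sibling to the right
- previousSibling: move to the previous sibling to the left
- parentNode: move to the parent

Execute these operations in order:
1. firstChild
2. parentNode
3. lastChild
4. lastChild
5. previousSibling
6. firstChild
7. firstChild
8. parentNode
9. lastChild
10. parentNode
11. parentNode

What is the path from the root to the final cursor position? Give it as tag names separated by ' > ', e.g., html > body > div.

Answer: head > th > html

Derivation:
After 1 (firstChild): tr
After 2 (parentNode): head
After 3 (lastChild): th
After 4 (lastChild): span
After 5 (previousSibling): html
After 6 (firstChild): li
After 7 (firstChild): main
After 8 (parentNode): li
After 9 (lastChild): main
After 10 (parentNode): li
After 11 (parentNode): html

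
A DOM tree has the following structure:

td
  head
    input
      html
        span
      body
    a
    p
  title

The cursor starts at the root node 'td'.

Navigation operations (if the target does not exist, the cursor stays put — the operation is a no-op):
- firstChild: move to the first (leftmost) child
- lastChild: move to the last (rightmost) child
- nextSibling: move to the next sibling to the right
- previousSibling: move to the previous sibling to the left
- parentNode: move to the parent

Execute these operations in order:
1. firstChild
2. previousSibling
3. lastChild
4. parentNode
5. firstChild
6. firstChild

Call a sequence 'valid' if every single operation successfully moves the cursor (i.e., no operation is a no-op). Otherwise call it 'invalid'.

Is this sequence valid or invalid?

After 1 (firstChild): head
After 2 (previousSibling): head (no-op, stayed)
After 3 (lastChild): p
After 4 (parentNode): head
After 5 (firstChild): input
After 6 (firstChild): html

Answer: invalid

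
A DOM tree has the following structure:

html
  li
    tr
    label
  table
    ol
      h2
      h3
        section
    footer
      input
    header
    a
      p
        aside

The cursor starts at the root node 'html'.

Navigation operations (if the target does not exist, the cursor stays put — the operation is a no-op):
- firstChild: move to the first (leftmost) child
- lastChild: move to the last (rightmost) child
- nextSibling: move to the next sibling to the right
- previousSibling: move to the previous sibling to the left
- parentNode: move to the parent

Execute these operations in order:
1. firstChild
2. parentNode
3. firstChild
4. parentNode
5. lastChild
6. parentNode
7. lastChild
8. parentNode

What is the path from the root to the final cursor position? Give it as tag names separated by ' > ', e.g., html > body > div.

After 1 (firstChild): li
After 2 (parentNode): html
After 3 (firstChild): li
After 4 (parentNode): html
After 5 (lastChild): table
After 6 (parentNode): html
After 7 (lastChild): table
After 8 (parentNode): html

Answer: html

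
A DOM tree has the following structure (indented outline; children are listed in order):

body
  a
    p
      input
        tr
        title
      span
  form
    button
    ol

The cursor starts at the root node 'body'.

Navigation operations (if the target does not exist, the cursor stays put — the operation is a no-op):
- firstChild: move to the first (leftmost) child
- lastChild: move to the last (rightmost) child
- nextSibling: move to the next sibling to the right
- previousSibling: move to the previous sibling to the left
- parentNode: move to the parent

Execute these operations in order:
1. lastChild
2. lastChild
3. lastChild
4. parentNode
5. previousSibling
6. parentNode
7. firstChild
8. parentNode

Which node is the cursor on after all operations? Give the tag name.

After 1 (lastChild): form
After 2 (lastChild): ol
After 3 (lastChild): ol (no-op, stayed)
After 4 (parentNode): form
After 5 (previousSibling): a
After 6 (parentNode): body
After 7 (firstChild): a
After 8 (parentNode): body

Answer: body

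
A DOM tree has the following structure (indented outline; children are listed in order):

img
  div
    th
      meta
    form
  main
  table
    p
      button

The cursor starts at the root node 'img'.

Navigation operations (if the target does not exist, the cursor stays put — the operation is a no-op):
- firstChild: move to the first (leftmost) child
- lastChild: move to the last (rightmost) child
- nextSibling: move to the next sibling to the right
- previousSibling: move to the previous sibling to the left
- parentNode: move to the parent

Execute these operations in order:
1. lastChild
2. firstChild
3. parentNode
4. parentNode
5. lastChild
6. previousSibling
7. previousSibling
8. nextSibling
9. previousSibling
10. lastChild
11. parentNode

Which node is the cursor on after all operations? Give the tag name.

After 1 (lastChild): table
After 2 (firstChild): p
After 3 (parentNode): table
After 4 (parentNode): img
After 5 (lastChild): table
After 6 (previousSibling): main
After 7 (previousSibling): div
After 8 (nextSibling): main
After 9 (previousSibling): div
After 10 (lastChild): form
After 11 (parentNode): div

Answer: div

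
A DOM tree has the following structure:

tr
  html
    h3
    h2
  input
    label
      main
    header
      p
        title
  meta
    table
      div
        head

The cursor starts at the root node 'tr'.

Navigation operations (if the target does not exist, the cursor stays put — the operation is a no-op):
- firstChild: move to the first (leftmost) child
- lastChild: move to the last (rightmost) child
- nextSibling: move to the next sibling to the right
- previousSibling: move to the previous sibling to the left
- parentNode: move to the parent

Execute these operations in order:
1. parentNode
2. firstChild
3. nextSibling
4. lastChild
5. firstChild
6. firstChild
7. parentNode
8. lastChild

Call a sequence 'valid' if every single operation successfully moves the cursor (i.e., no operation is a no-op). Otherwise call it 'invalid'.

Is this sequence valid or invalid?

After 1 (parentNode): tr (no-op, stayed)
After 2 (firstChild): html
After 3 (nextSibling): input
After 4 (lastChild): header
After 5 (firstChild): p
After 6 (firstChild): title
After 7 (parentNode): p
After 8 (lastChild): title

Answer: invalid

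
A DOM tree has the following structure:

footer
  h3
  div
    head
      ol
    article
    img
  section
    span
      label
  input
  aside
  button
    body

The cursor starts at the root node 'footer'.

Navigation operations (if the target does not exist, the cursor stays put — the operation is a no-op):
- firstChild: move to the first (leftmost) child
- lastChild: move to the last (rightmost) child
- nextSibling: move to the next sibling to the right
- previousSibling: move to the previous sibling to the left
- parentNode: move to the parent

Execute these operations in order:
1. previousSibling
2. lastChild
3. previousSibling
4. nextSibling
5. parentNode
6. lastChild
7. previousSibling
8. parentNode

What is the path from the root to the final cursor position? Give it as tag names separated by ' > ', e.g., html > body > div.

Answer: footer

Derivation:
After 1 (previousSibling): footer (no-op, stayed)
After 2 (lastChild): button
After 3 (previousSibling): aside
After 4 (nextSibling): button
After 5 (parentNode): footer
After 6 (lastChild): button
After 7 (previousSibling): aside
After 8 (parentNode): footer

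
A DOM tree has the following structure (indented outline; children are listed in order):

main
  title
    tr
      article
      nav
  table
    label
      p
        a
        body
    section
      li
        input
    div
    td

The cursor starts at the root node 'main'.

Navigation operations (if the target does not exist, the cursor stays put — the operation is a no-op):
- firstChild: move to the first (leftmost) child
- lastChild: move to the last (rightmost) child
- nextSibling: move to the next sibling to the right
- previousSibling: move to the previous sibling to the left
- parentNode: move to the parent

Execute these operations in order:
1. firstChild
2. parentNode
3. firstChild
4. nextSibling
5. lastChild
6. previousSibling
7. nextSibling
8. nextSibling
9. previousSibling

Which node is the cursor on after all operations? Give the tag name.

After 1 (firstChild): title
After 2 (parentNode): main
After 3 (firstChild): title
After 4 (nextSibling): table
After 5 (lastChild): td
After 6 (previousSibling): div
After 7 (nextSibling): td
After 8 (nextSibling): td (no-op, stayed)
After 9 (previousSibling): div

Answer: div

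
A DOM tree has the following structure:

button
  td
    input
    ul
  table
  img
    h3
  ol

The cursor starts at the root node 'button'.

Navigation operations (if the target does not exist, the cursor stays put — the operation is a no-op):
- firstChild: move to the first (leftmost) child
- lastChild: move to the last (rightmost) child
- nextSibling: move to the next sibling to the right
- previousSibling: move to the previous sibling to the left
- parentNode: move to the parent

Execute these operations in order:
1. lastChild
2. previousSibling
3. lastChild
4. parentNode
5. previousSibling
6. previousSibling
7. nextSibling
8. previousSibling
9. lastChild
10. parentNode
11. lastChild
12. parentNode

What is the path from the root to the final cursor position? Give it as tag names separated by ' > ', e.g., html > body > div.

After 1 (lastChild): ol
After 2 (previousSibling): img
After 3 (lastChild): h3
After 4 (parentNode): img
After 5 (previousSibling): table
After 6 (previousSibling): td
After 7 (nextSibling): table
After 8 (previousSibling): td
After 9 (lastChild): ul
After 10 (parentNode): td
After 11 (lastChild): ul
After 12 (parentNode): td

Answer: button > td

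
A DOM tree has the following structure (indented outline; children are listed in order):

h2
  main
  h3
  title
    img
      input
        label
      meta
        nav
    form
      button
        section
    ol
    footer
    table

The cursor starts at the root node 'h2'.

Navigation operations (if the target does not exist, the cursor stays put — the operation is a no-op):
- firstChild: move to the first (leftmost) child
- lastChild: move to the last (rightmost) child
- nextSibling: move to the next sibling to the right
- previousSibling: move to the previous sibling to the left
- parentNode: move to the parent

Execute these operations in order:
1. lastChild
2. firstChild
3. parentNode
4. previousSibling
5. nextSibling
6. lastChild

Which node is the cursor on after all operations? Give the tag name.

Answer: table

Derivation:
After 1 (lastChild): title
After 2 (firstChild): img
After 3 (parentNode): title
After 4 (previousSibling): h3
After 5 (nextSibling): title
After 6 (lastChild): table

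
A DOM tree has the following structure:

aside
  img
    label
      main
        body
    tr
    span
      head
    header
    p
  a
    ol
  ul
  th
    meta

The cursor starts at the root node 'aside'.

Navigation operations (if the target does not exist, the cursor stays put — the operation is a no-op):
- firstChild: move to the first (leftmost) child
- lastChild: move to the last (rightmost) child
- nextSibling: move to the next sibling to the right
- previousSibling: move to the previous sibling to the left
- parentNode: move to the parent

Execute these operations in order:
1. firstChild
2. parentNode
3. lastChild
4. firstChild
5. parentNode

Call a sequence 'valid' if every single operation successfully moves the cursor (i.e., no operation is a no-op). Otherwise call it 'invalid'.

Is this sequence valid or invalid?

Answer: valid

Derivation:
After 1 (firstChild): img
After 2 (parentNode): aside
After 3 (lastChild): th
After 4 (firstChild): meta
After 5 (parentNode): th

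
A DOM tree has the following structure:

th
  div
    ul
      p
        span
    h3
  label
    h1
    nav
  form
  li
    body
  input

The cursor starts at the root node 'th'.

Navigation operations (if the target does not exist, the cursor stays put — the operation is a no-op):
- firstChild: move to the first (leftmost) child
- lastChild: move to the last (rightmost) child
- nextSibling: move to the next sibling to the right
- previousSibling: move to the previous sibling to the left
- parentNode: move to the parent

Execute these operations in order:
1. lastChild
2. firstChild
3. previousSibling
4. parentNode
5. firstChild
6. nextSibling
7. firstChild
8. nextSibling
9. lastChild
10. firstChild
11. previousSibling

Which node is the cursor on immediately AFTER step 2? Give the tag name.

After 1 (lastChild): input
After 2 (firstChild): input (no-op, stayed)

Answer: input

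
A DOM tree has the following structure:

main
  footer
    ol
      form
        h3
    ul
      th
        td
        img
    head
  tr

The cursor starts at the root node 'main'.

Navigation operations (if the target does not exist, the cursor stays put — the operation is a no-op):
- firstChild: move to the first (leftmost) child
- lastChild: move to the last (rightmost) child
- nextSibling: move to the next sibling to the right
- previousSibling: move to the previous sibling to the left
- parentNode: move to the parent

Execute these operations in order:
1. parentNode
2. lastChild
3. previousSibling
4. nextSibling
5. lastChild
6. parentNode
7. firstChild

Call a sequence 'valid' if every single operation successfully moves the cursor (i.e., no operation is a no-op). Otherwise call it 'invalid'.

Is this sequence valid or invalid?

After 1 (parentNode): main (no-op, stayed)
After 2 (lastChild): tr
After 3 (previousSibling): footer
After 4 (nextSibling): tr
After 5 (lastChild): tr (no-op, stayed)
After 6 (parentNode): main
After 7 (firstChild): footer

Answer: invalid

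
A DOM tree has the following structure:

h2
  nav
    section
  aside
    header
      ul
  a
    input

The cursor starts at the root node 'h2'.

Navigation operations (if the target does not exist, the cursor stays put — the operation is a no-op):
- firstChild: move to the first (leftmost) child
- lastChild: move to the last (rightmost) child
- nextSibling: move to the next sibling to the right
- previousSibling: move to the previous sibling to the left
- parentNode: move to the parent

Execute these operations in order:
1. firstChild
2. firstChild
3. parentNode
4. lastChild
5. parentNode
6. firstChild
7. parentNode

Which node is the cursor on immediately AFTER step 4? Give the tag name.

Answer: section

Derivation:
After 1 (firstChild): nav
After 2 (firstChild): section
After 3 (parentNode): nav
After 4 (lastChild): section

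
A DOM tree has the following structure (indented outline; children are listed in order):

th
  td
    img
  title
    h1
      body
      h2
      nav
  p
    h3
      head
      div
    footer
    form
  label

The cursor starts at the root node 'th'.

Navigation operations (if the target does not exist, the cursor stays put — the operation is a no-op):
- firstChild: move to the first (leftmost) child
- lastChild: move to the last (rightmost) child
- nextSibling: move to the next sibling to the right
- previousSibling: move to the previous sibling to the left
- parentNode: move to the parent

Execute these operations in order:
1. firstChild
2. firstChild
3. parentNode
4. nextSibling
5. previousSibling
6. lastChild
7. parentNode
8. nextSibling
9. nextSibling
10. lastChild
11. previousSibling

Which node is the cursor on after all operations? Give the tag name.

After 1 (firstChild): td
After 2 (firstChild): img
After 3 (parentNode): td
After 4 (nextSibling): title
After 5 (previousSibling): td
After 6 (lastChild): img
After 7 (parentNode): td
After 8 (nextSibling): title
After 9 (nextSibling): p
After 10 (lastChild): form
After 11 (previousSibling): footer

Answer: footer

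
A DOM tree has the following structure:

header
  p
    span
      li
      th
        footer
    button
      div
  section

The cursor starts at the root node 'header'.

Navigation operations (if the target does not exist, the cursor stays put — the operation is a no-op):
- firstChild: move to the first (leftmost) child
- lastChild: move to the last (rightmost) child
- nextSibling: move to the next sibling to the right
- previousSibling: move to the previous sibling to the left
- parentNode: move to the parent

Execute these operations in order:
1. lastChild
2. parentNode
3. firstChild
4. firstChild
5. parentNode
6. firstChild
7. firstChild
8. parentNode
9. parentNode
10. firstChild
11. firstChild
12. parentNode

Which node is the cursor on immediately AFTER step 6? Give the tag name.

After 1 (lastChild): section
After 2 (parentNode): header
After 3 (firstChild): p
After 4 (firstChild): span
After 5 (parentNode): p
After 6 (firstChild): span

Answer: span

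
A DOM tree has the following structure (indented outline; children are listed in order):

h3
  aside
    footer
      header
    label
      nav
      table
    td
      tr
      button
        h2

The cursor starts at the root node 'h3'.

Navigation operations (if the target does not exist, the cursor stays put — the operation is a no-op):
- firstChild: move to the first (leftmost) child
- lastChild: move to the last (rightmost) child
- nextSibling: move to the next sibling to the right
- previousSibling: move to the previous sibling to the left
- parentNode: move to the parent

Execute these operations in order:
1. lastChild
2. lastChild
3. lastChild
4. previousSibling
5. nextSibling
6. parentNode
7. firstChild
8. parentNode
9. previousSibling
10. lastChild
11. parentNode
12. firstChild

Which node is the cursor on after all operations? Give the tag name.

Answer: nav

Derivation:
After 1 (lastChild): aside
After 2 (lastChild): td
After 3 (lastChild): button
After 4 (previousSibling): tr
After 5 (nextSibling): button
After 6 (parentNode): td
After 7 (firstChild): tr
After 8 (parentNode): td
After 9 (previousSibling): label
After 10 (lastChild): table
After 11 (parentNode): label
After 12 (firstChild): nav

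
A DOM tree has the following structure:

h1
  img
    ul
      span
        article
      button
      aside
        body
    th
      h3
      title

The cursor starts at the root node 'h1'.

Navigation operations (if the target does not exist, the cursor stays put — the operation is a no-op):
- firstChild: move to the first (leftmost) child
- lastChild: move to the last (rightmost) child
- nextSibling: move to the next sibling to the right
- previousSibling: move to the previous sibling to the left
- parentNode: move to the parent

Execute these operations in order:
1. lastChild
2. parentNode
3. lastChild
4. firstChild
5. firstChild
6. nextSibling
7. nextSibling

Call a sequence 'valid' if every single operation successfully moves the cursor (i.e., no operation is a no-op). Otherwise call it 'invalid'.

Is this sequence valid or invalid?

Answer: valid

Derivation:
After 1 (lastChild): img
After 2 (parentNode): h1
After 3 (lastChild): img
After 4 (firstChild): ul
After 5 (firstChild): span
After 6 (nextSibling): button
After 7 (nextSibling): aside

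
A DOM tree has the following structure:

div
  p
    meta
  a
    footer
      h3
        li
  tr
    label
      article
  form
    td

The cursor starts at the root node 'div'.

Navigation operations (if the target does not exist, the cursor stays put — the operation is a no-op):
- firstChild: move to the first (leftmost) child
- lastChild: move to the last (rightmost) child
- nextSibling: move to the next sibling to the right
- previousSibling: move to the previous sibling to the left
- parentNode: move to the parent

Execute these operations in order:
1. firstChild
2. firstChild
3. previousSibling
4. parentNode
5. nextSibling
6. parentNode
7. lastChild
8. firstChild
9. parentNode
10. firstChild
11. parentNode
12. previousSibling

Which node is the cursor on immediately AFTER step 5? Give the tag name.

Answer: a

Derivation:
After 1 (firstChild): p
After 2 (firstChild): meta
After 3 (previousSibling): meta (no-op, stayed)
After 4 (parentNode): p
After 5 (nextSibling): a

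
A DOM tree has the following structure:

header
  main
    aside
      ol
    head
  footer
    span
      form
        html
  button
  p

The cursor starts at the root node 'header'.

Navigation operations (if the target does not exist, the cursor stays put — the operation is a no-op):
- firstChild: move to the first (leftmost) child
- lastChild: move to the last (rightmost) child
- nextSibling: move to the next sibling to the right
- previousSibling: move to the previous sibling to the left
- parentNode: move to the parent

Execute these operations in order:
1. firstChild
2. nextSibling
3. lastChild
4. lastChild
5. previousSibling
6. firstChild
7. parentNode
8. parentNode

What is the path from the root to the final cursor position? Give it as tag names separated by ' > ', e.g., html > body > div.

Answer: header > footer > span

Derivation:
After 1 (firstChild): main
After 2 (nextSibling): footer
After 3 (lastChild): span
After 4 (lastChild): form
After 5 (previousSibling): form (no-op, stayed)
After 6 (firstChild): html
After 7 (parentNode): form
After 8 (parentNode): span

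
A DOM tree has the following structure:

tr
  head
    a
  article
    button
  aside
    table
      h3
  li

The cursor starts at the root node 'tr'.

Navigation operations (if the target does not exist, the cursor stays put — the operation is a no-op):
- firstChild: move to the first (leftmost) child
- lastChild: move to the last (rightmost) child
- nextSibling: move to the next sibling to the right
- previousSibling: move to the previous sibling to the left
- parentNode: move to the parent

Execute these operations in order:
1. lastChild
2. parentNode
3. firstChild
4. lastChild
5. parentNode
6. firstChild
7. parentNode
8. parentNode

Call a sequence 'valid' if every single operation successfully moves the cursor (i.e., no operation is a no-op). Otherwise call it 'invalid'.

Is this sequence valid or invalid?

Answer: valid

Derivation:
After 1 (lastChild): li
After 2 (parentNode): tr
After 3 (firstChild): head
After 4 (lastChild): a
After 5 (parentNode): head
After 6 (firstChild): a
After 7 (parentNode): head
After 8 (parentNode): tr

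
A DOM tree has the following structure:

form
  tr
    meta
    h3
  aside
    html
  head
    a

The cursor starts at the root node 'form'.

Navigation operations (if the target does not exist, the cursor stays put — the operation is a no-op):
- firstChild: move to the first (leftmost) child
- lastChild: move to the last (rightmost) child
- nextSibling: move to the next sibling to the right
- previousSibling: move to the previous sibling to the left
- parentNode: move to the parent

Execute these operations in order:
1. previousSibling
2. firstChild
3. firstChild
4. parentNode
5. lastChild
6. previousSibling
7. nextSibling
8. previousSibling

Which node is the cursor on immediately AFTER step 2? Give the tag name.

Answer: tr

Derivation:
After 1 (previousSibling): form (no-op, stayed)
After 2 (firstChild): tr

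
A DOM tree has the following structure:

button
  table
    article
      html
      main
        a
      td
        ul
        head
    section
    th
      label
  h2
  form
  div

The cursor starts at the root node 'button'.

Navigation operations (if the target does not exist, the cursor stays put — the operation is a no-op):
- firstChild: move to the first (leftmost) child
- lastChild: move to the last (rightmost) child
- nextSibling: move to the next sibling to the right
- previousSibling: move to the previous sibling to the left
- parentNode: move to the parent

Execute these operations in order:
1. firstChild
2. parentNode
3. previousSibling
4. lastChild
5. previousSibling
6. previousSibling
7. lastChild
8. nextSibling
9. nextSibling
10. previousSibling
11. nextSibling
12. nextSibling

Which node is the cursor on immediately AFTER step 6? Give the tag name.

After 1 (firstChild): table
After 2 (parentNode): button
After 3 (previousSibling): button (no-op, stayed)
After 4 (lastChild): div
After 5 (previousSibling): form
After 6 (previousSibling): h2

Answer: h2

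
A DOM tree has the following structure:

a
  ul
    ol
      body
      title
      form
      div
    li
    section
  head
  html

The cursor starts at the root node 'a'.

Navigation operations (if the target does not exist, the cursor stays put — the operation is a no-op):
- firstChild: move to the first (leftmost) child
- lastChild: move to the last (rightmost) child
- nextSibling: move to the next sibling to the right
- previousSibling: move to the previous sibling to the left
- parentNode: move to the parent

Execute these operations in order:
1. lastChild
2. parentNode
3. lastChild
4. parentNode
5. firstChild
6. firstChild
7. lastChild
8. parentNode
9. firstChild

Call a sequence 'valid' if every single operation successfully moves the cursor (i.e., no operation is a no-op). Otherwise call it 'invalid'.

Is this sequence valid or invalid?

Answer: valid

Derivation:
After 1 (lastChild): html
After 2 (parentNode): a
After 3 (lastChild): html
After 4 (parentNode): a
After 5 (firstChild): ul
After 6 (firstChild): ol
After 7 (lastChild): div
After 8 (parentNode): ol
After 9 (firstChild): body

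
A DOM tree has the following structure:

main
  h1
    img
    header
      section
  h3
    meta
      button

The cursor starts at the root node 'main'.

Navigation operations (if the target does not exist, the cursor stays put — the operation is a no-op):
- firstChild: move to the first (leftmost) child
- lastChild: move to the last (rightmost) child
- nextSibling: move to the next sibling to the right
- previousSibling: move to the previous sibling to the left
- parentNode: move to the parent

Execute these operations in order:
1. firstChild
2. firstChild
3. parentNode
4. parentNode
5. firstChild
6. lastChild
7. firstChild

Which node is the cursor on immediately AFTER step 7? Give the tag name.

After 1 (firstChild): h1
After 2 (firstChild): img
After 3 (parentNode): h1
After 4 (parentNode): main
After 5 (firstChild): h1
After 6 (lastChild): header
After 7 (firstChild): section

Answer: section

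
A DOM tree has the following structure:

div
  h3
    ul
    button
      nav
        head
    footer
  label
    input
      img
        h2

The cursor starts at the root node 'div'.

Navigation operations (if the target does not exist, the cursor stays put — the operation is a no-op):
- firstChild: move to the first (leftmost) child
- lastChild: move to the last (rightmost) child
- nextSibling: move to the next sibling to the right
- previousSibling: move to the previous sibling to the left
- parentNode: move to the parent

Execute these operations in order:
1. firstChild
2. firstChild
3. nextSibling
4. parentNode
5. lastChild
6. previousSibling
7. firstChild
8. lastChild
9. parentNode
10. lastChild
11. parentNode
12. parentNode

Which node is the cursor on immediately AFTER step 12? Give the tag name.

Answer: button

Derivation:
After 1 (firstChild): h3
After 2 (firstChild): ul
After 3 (nextSibling): button
After 4 (parentNode): h3
After 5 (lastChild): footer
After 6 (previousSibling): button
After 7 (firstChild): nav
After 8 (lastChild): head
After 9 (parentNode): nav
After 10 (lastChild): head
After 11 (parentNode): nav
After 12 (parentNode): button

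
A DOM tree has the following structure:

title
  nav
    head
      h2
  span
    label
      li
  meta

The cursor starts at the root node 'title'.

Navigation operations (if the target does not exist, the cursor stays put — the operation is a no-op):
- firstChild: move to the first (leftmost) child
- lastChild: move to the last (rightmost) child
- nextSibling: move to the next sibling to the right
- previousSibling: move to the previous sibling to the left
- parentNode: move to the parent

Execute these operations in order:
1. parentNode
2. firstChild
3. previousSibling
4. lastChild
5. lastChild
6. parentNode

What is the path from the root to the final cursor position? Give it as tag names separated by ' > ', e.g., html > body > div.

Answer: title > nav > head

Derivation:
After 1 (parentNode): title (no-op, stayed)
After 2 (firstChild): nav
After 3 (previousSibling): nav (no-op, stayed)
After 4 (lastChild): head
After 5 (lastChild): h2
After 6 (parentNode): head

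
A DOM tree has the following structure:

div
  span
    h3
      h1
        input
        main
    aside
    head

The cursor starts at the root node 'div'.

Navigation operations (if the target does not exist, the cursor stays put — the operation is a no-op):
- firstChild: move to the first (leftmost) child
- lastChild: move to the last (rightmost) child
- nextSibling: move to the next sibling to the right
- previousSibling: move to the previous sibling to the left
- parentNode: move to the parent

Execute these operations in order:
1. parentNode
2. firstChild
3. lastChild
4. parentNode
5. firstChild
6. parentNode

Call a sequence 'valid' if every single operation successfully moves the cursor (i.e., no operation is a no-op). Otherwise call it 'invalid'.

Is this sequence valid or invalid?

After 1 (parentNode): div (no-op, stayed)
After 2 (firstChild): span
After 3 (lastChild): head
After 4 (parentNode): span
After 5 (firstChild): h3
After 6 (parentNode): span

Answer: invalid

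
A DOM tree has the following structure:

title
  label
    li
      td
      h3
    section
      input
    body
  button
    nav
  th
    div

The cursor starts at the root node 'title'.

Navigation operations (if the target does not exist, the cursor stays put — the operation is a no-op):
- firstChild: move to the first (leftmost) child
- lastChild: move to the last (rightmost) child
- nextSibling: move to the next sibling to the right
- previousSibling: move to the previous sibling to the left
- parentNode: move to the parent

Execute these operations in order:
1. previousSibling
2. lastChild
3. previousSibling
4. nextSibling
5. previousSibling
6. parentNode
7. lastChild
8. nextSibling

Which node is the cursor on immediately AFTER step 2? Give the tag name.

After 1 (previousSibling): title (no-op, stayed)
After 2 (lastChild): th

Answer: th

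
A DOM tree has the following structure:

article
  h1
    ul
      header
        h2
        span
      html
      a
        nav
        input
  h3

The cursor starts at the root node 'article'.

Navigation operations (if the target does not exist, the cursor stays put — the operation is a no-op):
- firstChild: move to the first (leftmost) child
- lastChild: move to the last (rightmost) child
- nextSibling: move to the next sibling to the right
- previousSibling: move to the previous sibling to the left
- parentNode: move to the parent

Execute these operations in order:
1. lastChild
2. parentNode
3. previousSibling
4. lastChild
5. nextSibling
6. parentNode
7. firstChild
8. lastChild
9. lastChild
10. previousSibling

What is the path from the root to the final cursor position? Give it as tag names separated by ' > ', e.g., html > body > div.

After 1 (lastChild): h3
After 2 (parentNode): article
After 3 (previousSibling): article (no-op, stayed)
After 4 (lastChild): h3
After 5 (nextSibling): h3 (no-op, stayed)
After 6 (parentNode): article
After 7 (firstChild): h1
After 8 (lastChild): ul
After 9 (lastChild): a
After 10 (previousSibling): html

Answer: article > h1 > ul > html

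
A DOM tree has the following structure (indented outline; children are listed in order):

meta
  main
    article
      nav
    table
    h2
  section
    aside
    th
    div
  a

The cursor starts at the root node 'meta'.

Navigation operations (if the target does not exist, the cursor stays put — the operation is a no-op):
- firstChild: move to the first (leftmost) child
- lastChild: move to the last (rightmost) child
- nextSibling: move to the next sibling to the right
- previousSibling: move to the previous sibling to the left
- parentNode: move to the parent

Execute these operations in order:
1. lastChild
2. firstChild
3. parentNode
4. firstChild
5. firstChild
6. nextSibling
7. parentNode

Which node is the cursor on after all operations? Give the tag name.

Answer: main

Derivation:
After 1 (lastChild): a
After 2 (firstChild): a (no-op, stayed)
After 3 (parentNode): meta
After 4 (firstChild): main
After 5 (firstChild): article
After 6 (nextSibling): table
After 7 (parentNode): main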